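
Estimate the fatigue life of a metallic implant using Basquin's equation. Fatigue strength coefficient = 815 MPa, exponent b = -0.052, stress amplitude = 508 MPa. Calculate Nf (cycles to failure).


sigma_a = sigma_f' * (2Nf)^b
2Nf = (sigma_a/sigma_f')^(1/b)
2Nf = (508/815)^(1/-0.052)
2Nf = 8870.7338
Nf = 4435


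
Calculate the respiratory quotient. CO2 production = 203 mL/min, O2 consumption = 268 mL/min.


RQ = VCO2 / VO2
RQ = 203 / 268
RQ = 0.7575


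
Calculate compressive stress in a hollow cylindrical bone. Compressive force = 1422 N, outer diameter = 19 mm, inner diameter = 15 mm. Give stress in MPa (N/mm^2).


A = pi*(r_o^2 - r_i^2)
r_o = 9.5 mm, r_i = 7.5 mm
A = 106.814 mm^2
sigma = F/A = 1422 / 106.814
sigma = 13.31 MPa


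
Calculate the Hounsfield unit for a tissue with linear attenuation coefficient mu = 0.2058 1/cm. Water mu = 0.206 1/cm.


HU = ((mu_tissue - mu_water) / mu_water) * 1000
HU = ((0.2058 - 0.206) / 0.206) * 1000
HU = -0.9709


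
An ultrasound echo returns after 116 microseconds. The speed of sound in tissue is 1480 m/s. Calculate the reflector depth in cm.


depth = c * t / 2
t = 116 us = 1.1600e-04 s
depth = 1480 * 1.1600e-04 / 2
depth = 0.08584 m = 8.584 cm


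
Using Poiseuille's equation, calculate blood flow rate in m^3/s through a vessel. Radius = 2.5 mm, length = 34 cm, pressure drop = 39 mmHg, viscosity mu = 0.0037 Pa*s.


Q = pi*r^4*dP / (8*mu*L)
r = 0.0025 m, L = 0.34 m
dP = 39 mmHg = 5199.558 Pa
Q = 6.3402e-05 m^3/s


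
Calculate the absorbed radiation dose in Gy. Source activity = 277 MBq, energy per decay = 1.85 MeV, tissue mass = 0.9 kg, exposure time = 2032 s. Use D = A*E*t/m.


A = 277 MBq = 2.7700e+08 Bq
E = 1.85 MeV = 2.9637e-13 J
D = A*E*t/m = 2.7700e+08*2.9637e-13*2032/0.9
D = 0.1854 Gy


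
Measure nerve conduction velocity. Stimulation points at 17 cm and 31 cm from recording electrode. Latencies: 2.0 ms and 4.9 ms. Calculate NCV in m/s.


Distance = (31 - 17) / 100 = 0.14 m
dt = (4.9 - 2.0) / 1000 = 0.0029 s
NCV = dist / dt = 48.28 m/s


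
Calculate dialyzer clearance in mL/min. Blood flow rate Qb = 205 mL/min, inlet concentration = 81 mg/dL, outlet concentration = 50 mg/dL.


K = Qb * (Cb_in - Cb_out) / Cb_in
K = 205 * (81 - 50) / 81
K = 78.46 mL/min


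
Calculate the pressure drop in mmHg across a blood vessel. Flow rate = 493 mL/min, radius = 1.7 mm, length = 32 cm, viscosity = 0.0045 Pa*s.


dP = 8*mu*L*Q / (pi*r^4)
Q = 493 mL/min = 8.21667e-06 m^3/s
dP = 3607.47 Pa = 3607.47 / 133.322 mmHg = 27.06 mmHg


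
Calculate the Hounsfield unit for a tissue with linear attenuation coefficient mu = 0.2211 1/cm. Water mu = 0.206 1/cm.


HU = ((mu_tissue - mu_water) / mu_water) * 1000
HU = ((0.2211 - 0.206) / 0.206) * 1000
HU = 73.3


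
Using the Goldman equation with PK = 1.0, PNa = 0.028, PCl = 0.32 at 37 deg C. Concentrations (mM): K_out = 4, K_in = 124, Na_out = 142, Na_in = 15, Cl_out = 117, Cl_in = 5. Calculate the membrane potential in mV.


Vm = (RT/F)*ln((PK*Ko + PNa*Nao + PCl*Cli)/(PK*Ki + PNa*Nai + PCl*Clo))
Numer = 9.576, Denom = 161.86
Vm = -75.56 mV


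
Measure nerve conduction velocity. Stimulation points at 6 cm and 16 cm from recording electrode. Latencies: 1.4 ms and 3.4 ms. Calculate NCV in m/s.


Distance = (16 - 6) / 100 = 0.1 m
dt = (3.4 - 1.4) / 1000 = 0.002 s
NCV = dist / dt = 50 m/s


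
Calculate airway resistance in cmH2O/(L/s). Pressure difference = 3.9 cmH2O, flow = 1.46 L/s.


R = dP / flow
R = 3.9 / 1.46
R = 2.671 cmH2O/(L/s)


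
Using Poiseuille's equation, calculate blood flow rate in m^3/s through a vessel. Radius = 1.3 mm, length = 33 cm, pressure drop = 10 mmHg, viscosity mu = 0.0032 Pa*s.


Q = pi*r^4*dP / (8*mu*L)
r = 0.0013 m, L = 0.33 m
dP = 10 mmHg = 1333.22 Pa
Q = 1.4160e-06 m^3/s


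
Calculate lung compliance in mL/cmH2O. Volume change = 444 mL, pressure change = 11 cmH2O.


C = dV / dP
C = 444 / 11
C = 40.36 mL/cmH2O


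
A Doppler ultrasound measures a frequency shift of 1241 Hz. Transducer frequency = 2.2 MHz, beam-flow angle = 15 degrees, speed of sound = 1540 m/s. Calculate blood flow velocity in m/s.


v = fd * c / (2 * f0 * cos(theta))
v = 1241 * 1540 / (2 * 2.2000e+06 * cos(15))
v = 0.4497 m/s


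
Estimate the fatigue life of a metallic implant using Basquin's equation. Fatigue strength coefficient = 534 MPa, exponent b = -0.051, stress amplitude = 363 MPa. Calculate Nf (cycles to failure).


sigma_a = sigma_f' * (2Nf)^b
2Nf = (sigma_a/sigma_f')^(1/b)
2Nf = (363/534)^(1/-0.051)
2Nf = 1936.2149
Nf = 968.1


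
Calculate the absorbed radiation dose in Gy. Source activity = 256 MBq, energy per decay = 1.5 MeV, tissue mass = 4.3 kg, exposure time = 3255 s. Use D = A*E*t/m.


A = 256 MBq = 2.5600e+08 Bq
E = 1.5 MeV = 2.403e-13 J
D = A*E*t/m = 2.5600e+08*2.403e-13*3255/4.3
D = 0.04657 Gy


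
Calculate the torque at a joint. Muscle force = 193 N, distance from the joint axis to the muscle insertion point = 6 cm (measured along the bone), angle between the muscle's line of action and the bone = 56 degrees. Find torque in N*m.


Torque = F * d * sin(theta)   (moment arm = d*sin(theta))
d = 6 cm = 0.06 m
Torque = 193 * 0.06 * sin(56)
Torque = 9.6 N*m


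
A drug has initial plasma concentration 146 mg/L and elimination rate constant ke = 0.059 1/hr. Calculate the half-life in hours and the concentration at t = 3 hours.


t_half = ln(2) / ke = 0.693147 / 0.059 = 11.75 hr
C(t) = C0 * exp(-ke*t) = 146 * exp(-0.059*3)
C(3) = 122.3 mg/L


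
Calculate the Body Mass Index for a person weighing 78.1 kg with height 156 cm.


BMI = weight / height^2
height = 156 cm = 1.56 m
BMI = 78.1 / 1.56^2
BMI = 32.09 kg/m^2


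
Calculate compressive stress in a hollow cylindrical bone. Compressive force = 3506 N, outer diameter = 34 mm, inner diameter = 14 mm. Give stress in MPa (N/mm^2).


A = pi*(r_o^2 - r_i^2)
r_o = 17 mm, r_i = 7 mm
A = 753.982 mm^2
sigma = F/A = 3506 / 753.982
sigma = 4.65 MPa


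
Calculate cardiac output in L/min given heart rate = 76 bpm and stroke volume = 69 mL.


CO = HR * SV
CO = 76 * 69 / 1000
CO = 5.244 L/min


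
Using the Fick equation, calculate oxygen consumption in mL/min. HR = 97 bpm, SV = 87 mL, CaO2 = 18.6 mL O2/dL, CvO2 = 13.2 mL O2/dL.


CO = HR*SV = 97*87/1000 = 8.439 L/min
a-v O2 diff = 18.6 - 13.2 = 5.4 mL/dL
VO2 = CO * (CaO2-CvO2) * 10 dL/L
VO2 = 8.439 * 5.4 * 10
VO2 = 455.7 mL/min


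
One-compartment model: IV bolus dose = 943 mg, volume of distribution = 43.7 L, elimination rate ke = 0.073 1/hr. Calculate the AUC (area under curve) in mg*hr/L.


C0 = Dose/Vd = 943/43.7 = 21.5789 mg/L
AUC = C0/ke = 21.5789/0.073
AUC = 295.6 mg*hr/L


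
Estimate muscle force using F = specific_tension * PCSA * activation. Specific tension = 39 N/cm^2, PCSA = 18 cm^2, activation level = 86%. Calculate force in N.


F = sigma * PCSA * activation
F = 39 * 18 * 0.86
F = 603.7 N


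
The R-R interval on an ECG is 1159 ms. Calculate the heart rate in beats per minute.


HR = 60 / RR_interval(s)
RR = 1159 ms = 1.159 s
HR = 60 / 1.159 = 51.77 bpm


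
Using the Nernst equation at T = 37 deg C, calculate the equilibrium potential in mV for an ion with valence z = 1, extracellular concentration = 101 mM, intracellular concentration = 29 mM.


E = (RT/(zF)) * ln(C_out/C_in)
T = 37 + 273.15 = 310.15 K
E = (8.314 * 310.15 / (1 * 96485)) * ln(101/29)
E = 33.35 mV


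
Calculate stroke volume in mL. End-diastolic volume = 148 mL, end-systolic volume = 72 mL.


SV = EDV - ESV
SV = 148 - 72
SV = 76 mL


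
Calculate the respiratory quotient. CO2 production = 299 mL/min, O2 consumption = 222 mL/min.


RQ = VCO2 / VO2
RQ = 299 / 222
RQ = 1.347


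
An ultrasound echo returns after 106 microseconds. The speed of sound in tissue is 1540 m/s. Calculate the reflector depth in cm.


depth = c * t / 2
t = 106 us = 1.0600e-04 s
depth = 1540 * 1.0600e-04 / 2
depth = 0.08162 m = 8.162 cm


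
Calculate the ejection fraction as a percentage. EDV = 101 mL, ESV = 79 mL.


SV = EDV - ESV = 101 - 79 = 22 mL
EF = SV/EDV * 100 = 22/101 * 100
EF = 21.78%


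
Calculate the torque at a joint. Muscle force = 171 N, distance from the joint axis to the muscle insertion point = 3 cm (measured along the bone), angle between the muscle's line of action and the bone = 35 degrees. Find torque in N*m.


Torque = F * d * sin(theta)   (moment arm = d*sin(theta))
d = 3 cm = 0.03 m
Torque = 171 * 0.03 * sin(35)
Torque = 2.942 N*m


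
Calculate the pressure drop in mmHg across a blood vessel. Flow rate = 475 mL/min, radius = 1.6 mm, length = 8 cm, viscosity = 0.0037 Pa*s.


dP = 8*mu*L*Q / (pi*r^4)
Q = 475 mL/min = 7.91667e-06 m^3/s
dP = 910.53 Pa = 910.53 / 133.322 mmHg = 6.83 mmHg


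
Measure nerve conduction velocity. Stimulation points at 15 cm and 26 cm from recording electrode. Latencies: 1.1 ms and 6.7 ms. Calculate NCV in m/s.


Distance = (26 - 15) / 100 = 0.11 m
dt = (6.7 - 1.1) / 1000 = 0.0056 s
NCV = dist / dt = 19.64 m/s


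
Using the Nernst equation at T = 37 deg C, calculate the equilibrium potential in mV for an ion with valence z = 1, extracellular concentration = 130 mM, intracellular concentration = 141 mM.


E = (RT/(zF)) * ln(C_out/C_in)
T = 37 + 273.15 = 310.15 K
E = (8.314 * 310.15 / (1 * 96485)) * ln(130/141)
E = -2.171 mV


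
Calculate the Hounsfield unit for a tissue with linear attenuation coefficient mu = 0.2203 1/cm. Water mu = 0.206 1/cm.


HU = ((mu_tissue - mu_water) / mu_water) * 1000
HU = ((0.2203 - 0.206) / 0.206) * 1000
HU = 69.42


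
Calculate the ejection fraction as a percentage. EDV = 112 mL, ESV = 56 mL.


SV = EDV - ESV = 112 - 56 = 56 mL
EF = SV/EDV * 100 = 56/112 * 100
EF = 50%


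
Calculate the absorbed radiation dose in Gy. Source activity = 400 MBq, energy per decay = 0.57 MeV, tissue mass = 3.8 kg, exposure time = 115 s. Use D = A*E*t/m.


A = 400 MBq = 4.0000e+08 Bq
E = 0.57 MeV = 9.1314e-14 J
D = A*E*t/m = 4.0000e+08*9.1314e-14*115/3.8
D = 0.001105 Gy


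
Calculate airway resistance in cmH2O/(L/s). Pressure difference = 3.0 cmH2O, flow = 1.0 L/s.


R = dP / flow
R = 3.0 / 1.0
R = 3 cmH2O/(L/s)


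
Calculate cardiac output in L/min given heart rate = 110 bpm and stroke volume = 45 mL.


CO = HR * SV
CO = 110 * 45 / 1000
CO = 4.95 L/min


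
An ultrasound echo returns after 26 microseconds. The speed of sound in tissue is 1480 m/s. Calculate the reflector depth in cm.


depth = c * t / 2
t = 26 us = 2.6000e-05 s
depth = 1480 * 2.6000e-05 / 2
depth = 0.01924 m = 1.924 cm


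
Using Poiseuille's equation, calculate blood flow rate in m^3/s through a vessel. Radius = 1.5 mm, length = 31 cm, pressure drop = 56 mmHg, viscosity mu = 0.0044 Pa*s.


Q = pi*r^4*dP / (8*mu*L)
r = 0.0015 m, L = 0.31 m
dP = 56 mmHg = 7466.032 Pa
Q = 1.0882e-05 m^3/s


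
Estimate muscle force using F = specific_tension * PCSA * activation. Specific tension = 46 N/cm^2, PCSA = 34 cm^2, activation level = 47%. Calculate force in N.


F = sigma * PCSA * activation
F = 46 * 34 * 0.47
F = 735.1 N


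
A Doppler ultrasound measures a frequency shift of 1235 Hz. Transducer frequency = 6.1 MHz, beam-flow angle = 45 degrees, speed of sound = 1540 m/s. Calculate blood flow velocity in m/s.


v = fd * c / (2 * f0 * cos(theta))
v = 1235 * 1540 / (2 * 6.1000e+06 * cos(45))
v = 0.2205 m/s


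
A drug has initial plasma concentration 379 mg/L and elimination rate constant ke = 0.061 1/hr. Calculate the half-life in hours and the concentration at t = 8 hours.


t_half = ln(2) / ke = 0.693147 / 0.061 = 11.36 hr
C(t) = C0 * exp(-ke*t) = 379 * exp(-0.061*8)
C(8) = 232.7 mg/L


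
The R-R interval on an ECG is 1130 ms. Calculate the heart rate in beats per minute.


HR = 60 / RR_interval(s)
RR = 1130 ms = 1.13 s
HR = 60 / 1.13 = 53.1 bpm


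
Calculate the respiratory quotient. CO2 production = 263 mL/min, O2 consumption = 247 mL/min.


RQ = VCO2 / VO2
RQ = 263 / 247
RQ = 1.065


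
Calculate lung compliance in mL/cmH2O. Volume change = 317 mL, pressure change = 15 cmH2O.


C = dV / dP
C = 317 / 15
C = 21.13 mL/cmH2O


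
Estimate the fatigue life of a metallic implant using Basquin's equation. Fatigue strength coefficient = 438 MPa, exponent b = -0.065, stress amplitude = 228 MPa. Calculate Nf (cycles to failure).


sigma_a = sigma_f' * (2Nf)^b
2Nf = (sigma_a/sigma_f')^(1/b)
2Nf = (228/438)^(1/-0.065)
2Nf = 23021.972
Nf = 1.151e+04


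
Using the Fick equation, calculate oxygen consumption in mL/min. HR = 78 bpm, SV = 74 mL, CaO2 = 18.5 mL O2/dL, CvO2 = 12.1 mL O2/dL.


CO = HR*SV = 78*74/1000 = 5.772 L/min
a-v O2 diff = 18.5 - 12.1 = 6.4 mL/dL
VO2 = CO * (CaO2-CvO2) * 10 dL/L
VO2 = 5.772 * 6.4 * 10
VO2 = 369.4 mL/min


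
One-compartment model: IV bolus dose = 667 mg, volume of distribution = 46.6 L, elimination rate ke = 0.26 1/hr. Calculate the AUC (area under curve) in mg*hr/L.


C0 = Dose/Vd = 667/46.6 = 14.3133 mg/L
AUC = C0/ke = 14.3133/0.26
AUC = 55.05 mg*hr/L


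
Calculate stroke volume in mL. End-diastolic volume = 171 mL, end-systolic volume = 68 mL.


SV = EDV - ESV
SV = 171 - 68
SV = 103 mL


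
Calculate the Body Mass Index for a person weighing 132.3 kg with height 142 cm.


BMI = weight / height^2
height = 142 cm = 1.42 m
BMI = 132.3 / 1.42^2
BMI = 65.61 kg/m^2


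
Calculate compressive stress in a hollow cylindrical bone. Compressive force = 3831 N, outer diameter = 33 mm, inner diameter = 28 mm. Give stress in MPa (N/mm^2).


A = pi*(r_o^2 - r_i^2)
r_o = 16.5 mm, r_i = 14 mm
A = 239.546 mm^2
sigma = F/A = 3831 / 239.546
sigma = 15.99 MPa


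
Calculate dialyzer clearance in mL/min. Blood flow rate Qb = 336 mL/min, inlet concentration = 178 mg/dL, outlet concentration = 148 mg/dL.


K = Qb * (Cb_in - Cb_out) / Cb_in
K = 336 * (178 - 148) / 178
K = 56.63 mL/min


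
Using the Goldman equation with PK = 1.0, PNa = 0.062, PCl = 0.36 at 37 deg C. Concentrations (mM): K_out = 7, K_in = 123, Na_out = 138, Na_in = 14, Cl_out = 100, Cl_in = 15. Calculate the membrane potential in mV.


Vm = (RT/F)*ln((PK*Ko + PNa*Nao + PCl*Cli)/(PK*Ki + PNa*Nai + PCl*Clo))
Numer = 20.956, Denom = 159.868
Vm = -54.3 mV


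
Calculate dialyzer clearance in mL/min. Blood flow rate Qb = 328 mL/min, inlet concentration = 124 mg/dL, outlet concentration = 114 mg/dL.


K = Qb * (Cb_in - Cb_out) / Cb_in
K = 328 * (124 - 114) / 124
K = 26.45 mL/min


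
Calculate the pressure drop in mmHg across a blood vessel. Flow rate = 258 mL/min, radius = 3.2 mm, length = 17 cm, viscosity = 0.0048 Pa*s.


dP = 8*mu*L*Q / (pi*r^4)
Q = 258 mL/min = 4.3e-06 m^3/s
dP = 85.2116 Pa = 85.2116 / 133.322 mmHg = 0.6391 mmHg


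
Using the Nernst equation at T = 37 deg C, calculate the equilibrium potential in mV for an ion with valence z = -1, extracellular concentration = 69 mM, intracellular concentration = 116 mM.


E = (RT/(zF)) * ln(C_out/C_in)
T = 37 + 273.15 = 310.15 K
E = (8.314 * 310.15 / (-1 * 96485)) * ln(69/116)
E = 13.88 mV


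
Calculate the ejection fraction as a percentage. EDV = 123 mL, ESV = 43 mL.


SV = EDV - ESV = 123 - 43 = 80 mL
EF = SV/EDV * 100 = 80/123 * 100
EF = 65.04%


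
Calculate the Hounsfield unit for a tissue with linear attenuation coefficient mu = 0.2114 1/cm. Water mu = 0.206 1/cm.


HU = ((mu_tissue - mu_water) / mu_water) * 1000
HU = ((0.2114 - 0.206) / 0.206) * 1000
HU = 26.21


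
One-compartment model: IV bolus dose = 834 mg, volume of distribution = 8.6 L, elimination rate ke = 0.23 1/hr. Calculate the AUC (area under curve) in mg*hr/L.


C0 = Dose/Vd = 834/8.6 = 96.9767 mg/L
AUC = C0/ke = 96.9767/0.23
AUC = 421.6 mg*hr/L


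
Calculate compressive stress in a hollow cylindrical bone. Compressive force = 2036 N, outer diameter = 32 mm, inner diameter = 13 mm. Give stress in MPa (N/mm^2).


A = pi*(r_o^2 - r_i^2)
r_o = 16 mm, r_i = 6.5 mm
A = 671.515 mm^2
sigma = F/A = 2036 / 671.515
sigma = 3.032 MPa


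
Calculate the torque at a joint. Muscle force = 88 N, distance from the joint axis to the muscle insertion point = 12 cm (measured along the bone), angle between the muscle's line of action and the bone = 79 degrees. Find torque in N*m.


Torque = F * d * sin(theta)   (moment arm = d*sin(theta))
d = 12 cm = 0.12 m
Torque = 88 * 0.12 * sin(79)
Torque = 10.37 N*m


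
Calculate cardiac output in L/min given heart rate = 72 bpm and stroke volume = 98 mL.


CO = HR * SV
CO = 72 * 98 / 1000
CO = 7.056 L/min


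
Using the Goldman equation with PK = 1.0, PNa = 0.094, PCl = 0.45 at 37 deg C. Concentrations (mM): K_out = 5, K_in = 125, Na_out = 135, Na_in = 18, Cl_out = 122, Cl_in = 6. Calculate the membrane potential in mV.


Vm = (RT/F)*ln((PK*Ko + PNa*Nao + PCl*Cli)/(PK*Ki + PNa*Nai + PCl*Clo))
Numer = 20.39, Denom = 181.592
Vm = -58.44 mV


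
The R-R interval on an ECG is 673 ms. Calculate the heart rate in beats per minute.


HR = 60 / RR_interval(s)
RR = 673 ms = 0.673 s
HR = 60 / 0.673 = 89.15 bpm


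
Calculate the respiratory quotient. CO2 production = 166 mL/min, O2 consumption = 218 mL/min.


RQ = VCO2 / VO2
RQ = 166 / 218
RQ = 0.7615


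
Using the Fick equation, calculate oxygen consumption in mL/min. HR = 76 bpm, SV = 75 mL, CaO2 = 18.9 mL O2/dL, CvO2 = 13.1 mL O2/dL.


CO = HR*SV = 76*75/1000 = 5.7 L/min
a-v O2 diff = 18.9 - 13.1 = 5.8 mL/dL
VO2 = CO * (CaO2-CvO2) * 10 dL/L
VO2 = 5.7 * 5.8 * 10
VO2 = 330.6 mL/min


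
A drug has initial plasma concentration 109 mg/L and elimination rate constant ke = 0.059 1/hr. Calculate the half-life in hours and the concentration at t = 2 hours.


t_half = ln(2) / ke = 0.693147 / 0.059 = 11.75 hr
C(t) = C0 * exp(-ke*t) = 109 * exp(-0.059*2)
C(2) = 96.87 mg/L


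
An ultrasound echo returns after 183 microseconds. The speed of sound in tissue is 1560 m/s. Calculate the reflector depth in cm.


depth = c * t / 2
t = 183 us = 1.8300e-04 s
depth = 1560 * 1.8300e-04 / 2
depth = 0.14274 m = 14.274 cm


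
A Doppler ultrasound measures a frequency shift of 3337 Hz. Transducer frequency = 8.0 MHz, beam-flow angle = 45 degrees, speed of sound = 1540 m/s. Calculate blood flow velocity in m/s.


v = fd * c / (2 * f0 * cos(theta))
v = 3337 * 1540 / (2 * 8.0000e+06 * cos(45))
v = 0.4542 m/s


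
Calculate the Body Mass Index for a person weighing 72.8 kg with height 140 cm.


BMI = weight / height^2
height = 140 cm = 1.4 m
BMI = 72.8 / 1.4^2
BMI = 37.14 kg/m^2


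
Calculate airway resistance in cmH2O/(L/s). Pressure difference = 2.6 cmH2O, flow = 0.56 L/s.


R = dP / flow
R = 2.6 / 0.56
R = 4.643 cmH2O/(L/s)


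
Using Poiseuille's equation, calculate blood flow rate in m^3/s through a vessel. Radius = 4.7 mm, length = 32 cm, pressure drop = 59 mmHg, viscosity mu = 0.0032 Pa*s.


Q = pi*r^4*dP / (8*mu*L)
r = 0.0047 m, L = 0.32 m
dP = 59 mmHg = 7865.998 Pa
Q = 0.001472 m^3/s


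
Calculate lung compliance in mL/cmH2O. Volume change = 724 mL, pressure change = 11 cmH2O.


C = dV / dP
C = 724 / 11
C = 65.82 mL/cmH2O


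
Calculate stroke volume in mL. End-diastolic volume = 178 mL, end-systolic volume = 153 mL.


SV = EDV - ESV
SV = 178 - 153
SV = 25 mL


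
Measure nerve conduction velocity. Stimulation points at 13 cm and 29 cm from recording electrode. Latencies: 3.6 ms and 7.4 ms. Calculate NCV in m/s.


Distance = (29 - 13) / 100 = 0.16 m
dt = (7.4 - 3.6) / 1000 = 0.0038 s
NCV = dist / dt = 42.11 m/s


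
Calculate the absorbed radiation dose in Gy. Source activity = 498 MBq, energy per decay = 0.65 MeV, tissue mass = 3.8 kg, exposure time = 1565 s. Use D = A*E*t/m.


A = 498 MBq = 4.9800e+08 Bq
E = 0.65 MeV = 1.0413e-13 J
D = A*E*t/m = 4.9800e+08*1.0413e-13*1565/3.8
D = 0.02136 Gy


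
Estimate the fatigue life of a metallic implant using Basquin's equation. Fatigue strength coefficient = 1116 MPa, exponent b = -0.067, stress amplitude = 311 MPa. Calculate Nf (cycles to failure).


sigma_a = sigma_f' * (2Nf)^b
2Nf = (sigma_a/sigma_f')^(1/b)
2Nf = (311/1116)^(1/-0.067)
2Nf = 1.9149011e+08
Nf = 9.5745e+07


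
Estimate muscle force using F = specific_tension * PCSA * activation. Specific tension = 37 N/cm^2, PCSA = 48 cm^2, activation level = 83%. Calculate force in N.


F = sigma * PCSA * activation
F = 37 * 48 * 0.83
F = 1474 N


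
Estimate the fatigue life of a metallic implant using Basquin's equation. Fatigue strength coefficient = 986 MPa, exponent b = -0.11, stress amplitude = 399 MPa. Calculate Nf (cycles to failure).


sigma_a = sigma_f' * (2Nf)^b
2Nf = (sigma_a/sigma_f')^(1/b)
2Nf = (399/986)^(1/-0.11)
2Nf = 3731.2532
Nf = 1866


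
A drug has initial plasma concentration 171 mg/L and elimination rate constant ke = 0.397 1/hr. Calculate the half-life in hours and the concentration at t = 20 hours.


t_half = ln(2) / ke = 0.693147 / 0.397 = 1.746 hr
C(t) = C0 * exp(-ke*t) = 171 * exp(-0.397*20)
C(20) = 0.06091 mg/L


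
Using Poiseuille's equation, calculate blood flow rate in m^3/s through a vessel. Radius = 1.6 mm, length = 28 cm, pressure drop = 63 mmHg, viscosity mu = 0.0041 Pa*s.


Q = pi*r^4*dP / (8*mu*L)
r = 0.0016 m, L = 0.28 m
dP = 63 mmHg = 8399.286 Pa
Q = 1.8830e-05 m^3/s


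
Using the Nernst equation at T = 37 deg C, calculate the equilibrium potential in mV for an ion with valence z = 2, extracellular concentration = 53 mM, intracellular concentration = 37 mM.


E = (RT/(zF)) * ln(C_out/C_in)
T = 37 + 273.15 = 310.15 K
E = (8.314 * 310.15 / (2 * 96485)) * ln(53/37)
E = 4.802 mV


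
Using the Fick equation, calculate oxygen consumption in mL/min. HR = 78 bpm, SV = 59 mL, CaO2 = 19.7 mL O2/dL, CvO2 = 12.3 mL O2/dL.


CO = HR*SV = 78*59/1000 = 4.602 L/min
a-v O2 diff = 19.7 - 12.3 = 7.4 mL/dL
VO2 = CO * (CaO2-CvO2) * 10 dL/L
VO2 = 4.602 * 7.4 * 10
VO2 = 340.5 mL/min


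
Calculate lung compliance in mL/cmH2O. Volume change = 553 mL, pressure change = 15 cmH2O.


C = dV / dP
C = 553 / 15
C = 36.87 mL/cmH2O


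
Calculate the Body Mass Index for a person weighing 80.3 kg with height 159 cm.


BMI = weight / height^2
height = 159 cm = 1.59 m
BMI = 80.3 / 1.59^2
BMI = 31.76 kg/m^2


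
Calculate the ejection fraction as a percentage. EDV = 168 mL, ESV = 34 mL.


SV = EDV - ESV = 168 - 34 = 134 mL
EF = SV/EDV * 100 = 134/168 * 100
EF = 79.76%


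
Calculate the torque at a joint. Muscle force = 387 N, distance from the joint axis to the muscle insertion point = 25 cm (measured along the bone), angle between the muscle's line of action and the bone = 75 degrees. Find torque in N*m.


Torque = F * d * sin(theta)   (moment arm = d*sin(theta))
d = 25 cm = 0.25 m
Torque = 387 * 0.25 * sin(75)
Torque = 93.45 N*m


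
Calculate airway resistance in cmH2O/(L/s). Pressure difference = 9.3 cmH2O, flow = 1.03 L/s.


R = dP / flow
R = 9.3 / 1.03
R = 9.029 cmH2O/(L/s)


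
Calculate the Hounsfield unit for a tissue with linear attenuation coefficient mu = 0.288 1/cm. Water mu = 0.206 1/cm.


HU = ((mu_tissue - mu_water) / mu_water) * 1000
HU = ((0.288 - 0.206) / 0.206) * 1000
HU = 398.1


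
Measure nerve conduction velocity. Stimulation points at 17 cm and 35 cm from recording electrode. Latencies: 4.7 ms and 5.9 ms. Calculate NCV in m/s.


Distance = (35 - 17) / 100 = 0.18 m
dt = (5.9 - 4.7) / 1000 = 0.0012 s
NCV = dist / dt = 150 m/s


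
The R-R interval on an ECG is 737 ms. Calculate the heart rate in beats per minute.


HR = 60 / RR_interval(s)
RR = 737 ms = 0.737 s
HR = 60 / 0.737 = 81.41 bpm


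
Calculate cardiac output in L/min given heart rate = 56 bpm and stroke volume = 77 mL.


CO = HR * SV
CO = 56 * 77 / 1000
CO = 4.312 L/min


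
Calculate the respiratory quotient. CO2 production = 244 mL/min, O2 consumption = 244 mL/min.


RQ = VCO2 / VO2
RQ = 244 / 244
RQ = 1


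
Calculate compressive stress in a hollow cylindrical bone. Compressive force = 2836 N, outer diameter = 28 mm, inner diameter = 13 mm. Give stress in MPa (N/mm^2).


A = pi*(r_o^2 - r_i^2)
r_o = 14 mm, r_i = 6.5 mm
A = 483.02 mm^2
sigma = F/A = 2836 / 483.02
sigma = 5.871 MPa


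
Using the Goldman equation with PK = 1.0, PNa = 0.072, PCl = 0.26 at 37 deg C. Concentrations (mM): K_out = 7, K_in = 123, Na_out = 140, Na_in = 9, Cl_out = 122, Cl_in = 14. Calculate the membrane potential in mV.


Vm = (RT/F)*ln((PK*Ko + PNa*Nao + PCl*Cli)/(PK*Ki + PNa*Nai + PCl*Clo))
Numer = 20.72, Denom = 155.368
Vm = -53.84 mV


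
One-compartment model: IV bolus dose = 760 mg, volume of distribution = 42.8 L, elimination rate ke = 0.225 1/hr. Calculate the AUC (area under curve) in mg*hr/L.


C0 = Dose/Vd = 760/42.8 = 17.757 mg/L
AUC = C0/ke = 17.757/0.225
AUC = 78.92 mg*hr/L


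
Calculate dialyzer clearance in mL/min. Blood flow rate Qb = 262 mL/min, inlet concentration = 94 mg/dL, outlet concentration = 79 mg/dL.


K = Qb * (Cb_in - Cb_out) / Cb_in
K = 262 * (94 - 79) / 94
K = 41.81 mL/min


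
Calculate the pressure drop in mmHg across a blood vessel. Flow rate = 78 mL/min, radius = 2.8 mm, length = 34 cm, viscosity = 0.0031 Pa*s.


dP = 8*mu*L*Q / (pi*r^4)
Q = 78 mL/min = 1.3e-06 m^3/s
dP = 56.7665 Pa = 56.7665 / 133.322 mmHg = 0.4258 mmHg


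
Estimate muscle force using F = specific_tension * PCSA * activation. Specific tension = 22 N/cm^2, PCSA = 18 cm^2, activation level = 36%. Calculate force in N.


F = sigma * PCSA * activation
F = 22 * 18 * 0.36
F = 142.6 N


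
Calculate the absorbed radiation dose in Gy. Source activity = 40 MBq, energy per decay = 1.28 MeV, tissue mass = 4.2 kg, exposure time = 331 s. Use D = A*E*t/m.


A = 40 MBq = 4.0000e+07 Bq
E = 1.28 MeV = 2.05056e-13 J
D = A*E*t/m = 4.0000e+07*2.05056e-13*331/4.2
D = 6.4641e-04 Gy


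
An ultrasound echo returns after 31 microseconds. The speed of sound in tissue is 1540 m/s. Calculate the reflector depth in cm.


depth = c * t / 2
t = 31 us = 3.1000e-05 s
depth = 1540 * 3.1000e-05 / 2
depth = 0.02387 m = 2.387 cm


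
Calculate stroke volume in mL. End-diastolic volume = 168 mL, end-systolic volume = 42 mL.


SV = EDV - ESV
SV = 168 - 42
SV = 126 mL


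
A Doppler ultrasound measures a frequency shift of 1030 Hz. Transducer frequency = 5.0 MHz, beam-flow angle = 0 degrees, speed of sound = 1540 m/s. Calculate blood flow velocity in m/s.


v = fd * c / (2 * f0 * cos(theta))
v = 1030 * 1540 / (2 * 5.0000e+06 * cos(0))
v = 0.1586 m/s


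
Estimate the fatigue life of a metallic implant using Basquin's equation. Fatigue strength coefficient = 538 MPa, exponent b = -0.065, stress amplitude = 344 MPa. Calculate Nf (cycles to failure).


sigma_a = sigma_f' * (2Nf)^b
2Nf = (sigma_a/sigma_f')^(1/b)
2Nf = (344/538)^(1/-0.065)
2Nf = 972.87932
Nf = 486.4


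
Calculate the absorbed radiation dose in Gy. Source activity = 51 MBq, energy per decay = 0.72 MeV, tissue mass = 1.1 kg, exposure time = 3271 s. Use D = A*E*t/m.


A = 51 MBq = 5.1000e+07 Bq
E = 0.72 MeV = 1.15344e-13 J
D = A*E*t/m = 5.1000e+07*1.15344e-13*3271/1.1
D = 0.01749 Gy


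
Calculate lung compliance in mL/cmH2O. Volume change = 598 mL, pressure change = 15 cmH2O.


C = dV / dP
C = 598 / 15
C = 39.87 mL/cmH2O


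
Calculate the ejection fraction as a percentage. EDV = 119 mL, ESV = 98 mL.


SV = EDV - ESV = 119 - 98 = 21 mL
EF = SV/EDV * 100 = 21/119 * 100
EF = 17.65%


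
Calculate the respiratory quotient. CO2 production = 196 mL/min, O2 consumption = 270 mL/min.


RQ = VCO2 / VO2
RQ = 196 / 270
RQ = 0.7259


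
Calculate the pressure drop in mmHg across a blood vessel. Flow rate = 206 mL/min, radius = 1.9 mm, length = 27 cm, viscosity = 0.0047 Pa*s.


dP = 8*mu*L*Q / (pi*r^4)
Q = 206 mL/min = 3.43333e-06 m^3/s
dP = 851.34 Pa = 851.34 / 133.322 mmHg = 6.386 mmHg


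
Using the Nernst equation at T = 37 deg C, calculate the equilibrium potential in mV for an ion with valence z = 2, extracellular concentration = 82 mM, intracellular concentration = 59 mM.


E = (RT/(zF)) * ln(C_out/C_in)
T = 37 + 273.15 = 310.15 K
E = (8.314 * 310.15 / (2 * 96485)) * ln(82/59)
E = 4.399 mV


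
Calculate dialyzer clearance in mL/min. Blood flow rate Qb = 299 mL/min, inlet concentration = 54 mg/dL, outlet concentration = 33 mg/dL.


K = Qb * (Cb_in - Cb_out) / Cb_in
K = 299 * (54 - 33) / 54
K = 116.3 mL/min


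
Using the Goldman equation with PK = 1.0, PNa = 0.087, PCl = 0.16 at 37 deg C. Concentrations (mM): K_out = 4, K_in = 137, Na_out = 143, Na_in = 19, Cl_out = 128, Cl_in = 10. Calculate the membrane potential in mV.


Vm = (RT/F)*ln((PK*Ko + PNa*Nao + PCl*Cli)/(PK*Ki + PNa*Nai + PCl*Clo))
Numer = 18.041, Denom = 159.133
Vm = -58.18 mV


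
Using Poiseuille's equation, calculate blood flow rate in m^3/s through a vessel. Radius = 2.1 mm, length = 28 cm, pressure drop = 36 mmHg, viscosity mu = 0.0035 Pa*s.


Q = pi*r^4*dP / (8*mu*L)
r = 0.0021 m, L = 0.28 m
dP = 36 mmHg = 4799.592 Pa
Q = 3.7404e-05 m^3/s


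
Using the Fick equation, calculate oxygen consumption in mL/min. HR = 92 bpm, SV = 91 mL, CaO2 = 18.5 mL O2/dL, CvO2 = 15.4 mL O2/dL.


CO = HR*SV = 92*91/1000 = 8.372 L/min
a-v O2 diff = 18.5 - 15.4 = 3.1 mL/dL
VO2 = CO * (CaO2-CvO2) * 10 dL/L
VO2 = 8.372 * 3.1 * 10
VO2 = 259.5 mL/min


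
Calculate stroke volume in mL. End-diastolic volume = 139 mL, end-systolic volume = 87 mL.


SV = EDV - ESV
SV = 139 - 87
SV = 52 mL


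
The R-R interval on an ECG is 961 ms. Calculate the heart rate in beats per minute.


HR = 60 / RR_interval(s)
RR = 961 ms = 0.961 s
HR = 60 / 0.961 = 62.43 bpm


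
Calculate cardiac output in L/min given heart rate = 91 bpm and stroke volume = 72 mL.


CO = HR * SV
CO = 91 * 72 / 1000
CO = 6.552 L/min


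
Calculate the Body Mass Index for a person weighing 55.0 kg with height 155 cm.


BMI = weight / height^2
height = 155 cm = 1.55 m
BMI = 55.0 / 1.55^2
BMI = 22.89 kg/m^2


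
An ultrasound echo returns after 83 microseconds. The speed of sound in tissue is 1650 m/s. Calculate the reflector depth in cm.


depth = c * t / 2
t = 83 us = 8.3000e-05 s
depth = 1650 * 8.3000e-05 / 2
depth = 0.068475 m = 6.8475 cm


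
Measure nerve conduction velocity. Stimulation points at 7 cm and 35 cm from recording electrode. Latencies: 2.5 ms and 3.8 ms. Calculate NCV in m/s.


Distance = (35 - 7) / 100 = 0.28 m
dt = (3.8 - 2.5) / 1000 = 0.0013 s
NCV = dist / dt = 215.4 m/s


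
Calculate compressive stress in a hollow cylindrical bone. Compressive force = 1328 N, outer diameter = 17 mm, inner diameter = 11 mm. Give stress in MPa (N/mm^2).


A = pi*(r_o^2 - r_i^2)
r_o = 8.5 mm, r_i = 5.5 mm
A = 131.947 mm^2
sigma = F/A = 1328 / 131.947
sigma = 10.06 MPa


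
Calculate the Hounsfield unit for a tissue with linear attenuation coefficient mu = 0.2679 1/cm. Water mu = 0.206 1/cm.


HU = ((mu_tissue - mu_water) / mu_water) * 1000
HU = ((0.2679 - 0.206) / 0.206) * 1000
HU = 300.5


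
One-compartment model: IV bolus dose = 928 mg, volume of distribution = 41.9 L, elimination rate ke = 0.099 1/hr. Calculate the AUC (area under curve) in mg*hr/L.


C0 = Dose/Vd = 928/41.9 = 22.148 mg/L
AUC = C0/ke = 22.148/0.099
AUC = 223.7 mg*hr/L


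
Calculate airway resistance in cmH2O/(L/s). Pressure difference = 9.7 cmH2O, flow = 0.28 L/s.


R = dP / flow
R = 9.7 / 0.28
R = 34.64 cmH2O/(L/s)


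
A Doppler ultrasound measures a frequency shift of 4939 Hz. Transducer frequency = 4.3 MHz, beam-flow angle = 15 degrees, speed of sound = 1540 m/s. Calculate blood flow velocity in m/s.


v = fd * c / (2 * f0 * cos(theta))
v = 4939 * 1540 / (2 * 4.3000e+06 * cos(15))
v = 0.9156 m/s


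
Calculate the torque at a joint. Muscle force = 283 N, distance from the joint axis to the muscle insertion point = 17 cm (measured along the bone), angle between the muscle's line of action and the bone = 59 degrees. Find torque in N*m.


Torque = F * d * sin(theta)   (moment arm = d*sin(theta))
d = 17 cm = 0.17 m
Torque = 283 * 0.17 * sin(59)
Torque = 41.24 N*m


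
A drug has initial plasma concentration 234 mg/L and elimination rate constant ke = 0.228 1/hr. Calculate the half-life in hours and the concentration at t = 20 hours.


t_half = ln(2) / ke = 0.693147 / 0.228 = 3.04 hr
C(t) = C0 * exp(-ke*t) = 234 * exp(-0.228*20)
C(20) = 2.448 mg/L


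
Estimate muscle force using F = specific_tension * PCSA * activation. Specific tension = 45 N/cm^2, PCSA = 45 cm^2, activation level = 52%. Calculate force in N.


F = sigma * PCSA * activation
F = 45 * 45 * 0.52
F = 1053 N


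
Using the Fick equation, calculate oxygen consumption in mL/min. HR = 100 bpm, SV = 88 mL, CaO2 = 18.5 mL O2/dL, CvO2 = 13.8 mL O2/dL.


CO = HR*SV = 100*88/1000 = 8.8 L/min
a-v O2 diff = 18.5 - 13.8 = 4.7 mL/dL
VO2 = CO * (CaO2-CvO2) * 10 dL/L
VO2 = 8.8 * 4.7 * 10
VO2 = 413.6 mL/min


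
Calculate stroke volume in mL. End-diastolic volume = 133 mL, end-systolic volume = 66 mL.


SV = EDV - ESV
SV = 133 - 66
SV = 67 mL


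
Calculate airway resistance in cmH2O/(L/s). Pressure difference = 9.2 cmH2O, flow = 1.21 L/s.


R = dP / flow
R = 9.2 / 1.21
R = 7.603 cmH2O/(L/s)


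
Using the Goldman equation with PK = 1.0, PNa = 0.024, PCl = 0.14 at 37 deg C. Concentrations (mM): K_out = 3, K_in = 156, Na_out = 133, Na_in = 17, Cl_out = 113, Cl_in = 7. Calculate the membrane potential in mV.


Vm = (RT/F)*ln((PK*Ko + PNa*Nao + PCl*Cli)/(PK*Ki + PNa*Nai + PCl*Clo))
Numer = 7.172, Denom = 172.228
Vm = -84.95 mV


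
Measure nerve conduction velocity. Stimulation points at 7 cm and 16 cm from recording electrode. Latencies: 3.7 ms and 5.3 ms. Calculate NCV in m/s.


Distance = (16 - 7) / 100 = 0.09 m
dt = (5.3 - 3.7) / 1000 = 0.0016 s
NCV = dist / dt = 56.25 m/s


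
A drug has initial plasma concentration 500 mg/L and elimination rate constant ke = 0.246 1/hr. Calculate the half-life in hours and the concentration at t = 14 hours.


t_half = ln(2) / ke = 0.693147 / 0.246 = 2.818 hr
C(t) = C0 * exp(-ke*t) = 500 * exp(-0.246*14)
C(14) = 15.97 mg/L


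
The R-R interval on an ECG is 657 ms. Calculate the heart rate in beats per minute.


HR = 60 / RR_interval(s)
RR = 657 ms = 0.657 s
HR = 60 / 0.657 = 91.32 bpm


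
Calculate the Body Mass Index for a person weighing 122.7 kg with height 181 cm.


BMI = weight / height^2
height = 181 cm = 1.81 m
BMI = 122.7 / 1.81^2
BMI = 37.45 kg/m^2


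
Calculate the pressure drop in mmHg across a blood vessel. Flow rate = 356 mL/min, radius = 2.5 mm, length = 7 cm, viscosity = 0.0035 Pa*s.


dP = 8*mu*L*Q / (pi*r^4)
Q = 356 mL/min = 5.93333e-06 m^3/s
dP = 94.7643 Pa = 94.7643 / 133.322 mmHg = 0.7108 mmHg


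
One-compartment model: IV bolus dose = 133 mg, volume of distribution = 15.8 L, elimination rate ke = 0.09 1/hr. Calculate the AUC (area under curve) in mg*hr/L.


C0 = Dose/Vd = 133/15.8 = 8.41772 mg/L
AUC = C0/ke = 8.41772/0.09
AUC = 93.53 mg*hr/L


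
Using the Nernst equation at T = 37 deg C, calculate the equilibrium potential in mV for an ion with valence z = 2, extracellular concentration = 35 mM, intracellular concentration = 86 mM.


E = (RT/(zF)) * ln(C_out/C_in)
T = 37 + 273.15 = 310.15 K
E = (8.314 * 310.15 / (2 * 96485)) * ln(35/86)
E = -12.01 mV


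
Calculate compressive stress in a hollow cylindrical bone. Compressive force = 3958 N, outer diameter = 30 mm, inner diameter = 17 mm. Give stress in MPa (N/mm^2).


A = pi*(r_o^2 - r_i^2)
r_o = 15 mm, r_i = 8.5 mm
A = 479.878 mm^2
sigma = F/A = 3958 / 479.878
sigma = 8.248 MPa


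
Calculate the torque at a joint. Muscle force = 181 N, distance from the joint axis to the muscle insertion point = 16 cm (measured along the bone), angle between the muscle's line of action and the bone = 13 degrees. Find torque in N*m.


Torque = F * d * sin(theta)   (moment arm = d*sin(theta))
d = 16 cm = 0.16 m
Torque = 181 * 0.16 * sin(13)
Torque = 6.515 N*m


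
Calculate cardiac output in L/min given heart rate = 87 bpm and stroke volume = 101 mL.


CO = HR * SV
CO = 87 * 101 / 1000
CO = 8.787 L/min


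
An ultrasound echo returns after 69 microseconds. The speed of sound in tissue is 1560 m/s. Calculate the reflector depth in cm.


depth = c * t / 2
t = 69 us = 6.9000e-05 s
depth = 1560 * 6.9000e-05 / 2
depth = 0.05382 m = 5.382 cm


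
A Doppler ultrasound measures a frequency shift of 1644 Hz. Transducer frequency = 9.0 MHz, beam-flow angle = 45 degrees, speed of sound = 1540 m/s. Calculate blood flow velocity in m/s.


v = fd * c / (2 * f0 * cos(theta))
v = 1644 * 1540 / (2 * 9.0000e+06 * cos(45))
v = 0.1989 m/s


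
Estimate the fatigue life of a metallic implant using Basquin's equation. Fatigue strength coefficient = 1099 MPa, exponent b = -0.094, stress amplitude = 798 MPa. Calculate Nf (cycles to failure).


sigma_a = sigma_f' * (2Nf)^b
2Nf = (sigma_a/sigma_f')^(1/b)
2Nf = (798/1099)^(1/-0.094)
2Nf = 30.107043
Nf = 15.05


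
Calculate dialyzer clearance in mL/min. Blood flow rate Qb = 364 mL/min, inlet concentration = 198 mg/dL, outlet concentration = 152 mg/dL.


K = Qb * (Cb_in - Cb_out) / Cb_in
K = 364 * (198 - 152) / 198
K = 84.57 mL/min


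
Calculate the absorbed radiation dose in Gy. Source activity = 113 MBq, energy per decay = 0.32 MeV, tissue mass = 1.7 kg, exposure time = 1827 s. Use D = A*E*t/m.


A = 113 MBq = 1.1300e+08 Bq
E = 0.32 MeV = 5.1264e-14 J
D = A*E*t/m = 1.1300e+08*5.1264e-14*1827/1.7
D = 0.006226 Gy


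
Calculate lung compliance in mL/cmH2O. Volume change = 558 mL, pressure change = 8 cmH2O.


C = dV / dP
C = 558 / 8
C = 69.75 mL/cmH2O


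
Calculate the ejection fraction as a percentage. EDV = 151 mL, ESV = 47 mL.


SV = EDV - ESV = 151 - 47 = 104 mL
EF = SV/EDV * 100 = 104/151 * 100
EF = 68.87%


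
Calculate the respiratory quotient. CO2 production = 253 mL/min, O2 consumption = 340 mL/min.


RQ = VCO2 / VO2
RQ = 253 / 340
RQ = 0.7441


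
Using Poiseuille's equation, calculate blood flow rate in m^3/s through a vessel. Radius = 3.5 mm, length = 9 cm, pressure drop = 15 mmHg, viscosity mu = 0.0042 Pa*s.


Q = pi*r^4*dP / (8*mu*L)
r = 0.0035 m, L = 0.09 m
dP = 15 mmHg = 1999.83 Pa
Q = 3.1177e-04 m^3/s


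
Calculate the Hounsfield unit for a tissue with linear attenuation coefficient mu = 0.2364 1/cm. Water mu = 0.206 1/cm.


HU = ((mu_tissue - mu_water) / mu_water) * 1000
HU = ((0.2364 - 0.206) / 0.206) * 1000
HU = 147.6


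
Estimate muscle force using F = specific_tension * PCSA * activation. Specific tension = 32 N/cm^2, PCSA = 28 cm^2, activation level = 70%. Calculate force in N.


F = sigma * PCSA * activation
F = 32 * 28 * 0.7
F = 627.2 N


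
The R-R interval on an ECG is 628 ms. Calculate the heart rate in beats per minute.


HR = 60 / RR_interval(s)
RR = 628 ms = 0.628 s
HR = 60 / 0.628 = 95.54 bpm


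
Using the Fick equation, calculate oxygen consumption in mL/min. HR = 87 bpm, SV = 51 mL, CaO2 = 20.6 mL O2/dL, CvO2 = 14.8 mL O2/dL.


CO = HR*SV = 87*51/1000 = 4.437 L/min
a-v O2 diff = 20.6 - 14.8 = 5.8 mL/dL
VO2 = CO * (CaO2-CvO2) * 10 dL/L
VO2 = 4.437 * 5.8 * 10
VO2 = 257.3 mL/min


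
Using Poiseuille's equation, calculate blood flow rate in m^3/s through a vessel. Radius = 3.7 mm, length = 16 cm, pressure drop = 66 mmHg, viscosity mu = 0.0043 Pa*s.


Q = pi*r^4*dP / (8*mu*L)
r = 0.0037 m, L = 0.16 m
dP = 66 mmHg = 8799.252 Pa
Q = 9.4129e-04 m^3/s


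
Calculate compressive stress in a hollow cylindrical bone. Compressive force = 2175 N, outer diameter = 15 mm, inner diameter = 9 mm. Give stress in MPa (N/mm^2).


A = pi*(r_o^2 - r_i^2)
r_o = 7.5 mm, r_i = 4.5 mm
A = 113.097 mm^2
sigma = F/A = 2175 / 113.097
sigma = 19.23 MPa


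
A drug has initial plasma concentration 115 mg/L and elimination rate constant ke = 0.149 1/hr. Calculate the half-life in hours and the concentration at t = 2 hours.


t_half = ln(2) / ke = 0.693147 / 0.149 = 4.652 hr
C(t) = C0 * exp(-ke*t) = 115 * exp(-0.149*2)
C(2) = 85.36 mg/L
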